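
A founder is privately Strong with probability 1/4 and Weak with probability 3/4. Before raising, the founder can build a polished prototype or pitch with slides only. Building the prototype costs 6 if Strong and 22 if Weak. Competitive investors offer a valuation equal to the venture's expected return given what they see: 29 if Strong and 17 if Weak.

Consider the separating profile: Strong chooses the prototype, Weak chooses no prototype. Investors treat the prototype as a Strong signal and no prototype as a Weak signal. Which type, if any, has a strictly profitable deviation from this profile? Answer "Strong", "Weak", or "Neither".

Neither

The prototype pays 29; no prototype pays 17.
Strong: assigned the prototype, nets 29 − 6 = 23; deviating to no prototype nets 17.
Weak: assigned no prototype, nets 17; deviating to the prototype nets 29 − 22 = 7.
Both types strictly prefer their assigned action; no profitable deviation.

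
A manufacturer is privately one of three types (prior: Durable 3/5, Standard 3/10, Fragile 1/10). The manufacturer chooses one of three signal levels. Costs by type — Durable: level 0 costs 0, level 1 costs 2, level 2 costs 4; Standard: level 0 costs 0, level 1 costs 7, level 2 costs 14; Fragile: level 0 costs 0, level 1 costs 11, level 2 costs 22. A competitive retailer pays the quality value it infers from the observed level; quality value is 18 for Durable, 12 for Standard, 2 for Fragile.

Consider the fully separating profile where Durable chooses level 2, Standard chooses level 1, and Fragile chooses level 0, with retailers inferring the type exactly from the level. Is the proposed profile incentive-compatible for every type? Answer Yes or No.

Separating prices: level 2 → 18, level 1 → 12, level 0 → 2.
Durable (assigned level 2): level 0: 2 − 0 = 2; level 1: 12 − 2 = 10; level 2: 18 − 4 = 14. Durable stays.
Standard (assigned level 1): level 0: 2 − 0 = 2; level 1: 12 − 7 = 5; level 2: 18 − 14 = 4. Standard stays.
Fragile (assigned level 0): level 0: 2 − 0 = 2; level 1: 12 − 11 = 1; level 2: 18 − 22 = -4. Fragile stays.
Every type prefers its assigned level; separation holds.

Yes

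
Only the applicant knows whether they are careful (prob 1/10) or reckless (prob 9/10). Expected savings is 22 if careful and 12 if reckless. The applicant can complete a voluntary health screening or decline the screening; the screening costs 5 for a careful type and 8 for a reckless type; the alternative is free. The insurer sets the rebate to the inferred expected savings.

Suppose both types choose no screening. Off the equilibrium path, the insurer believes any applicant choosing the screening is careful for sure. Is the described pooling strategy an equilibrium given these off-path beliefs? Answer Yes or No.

On path, the insurer holds the prior and pays 1/10·22 + 9/10·12 = 13. Off path (the screening), believing careful, it pays 22.
careful: no screening nets 13; the screening nets 22 − 5 = 17. careful would deviate.
reckless: no screening nets 13; the screening nets 22 − 8 = 14. reckless would deviate.
A type deviates, so pooling fails.

No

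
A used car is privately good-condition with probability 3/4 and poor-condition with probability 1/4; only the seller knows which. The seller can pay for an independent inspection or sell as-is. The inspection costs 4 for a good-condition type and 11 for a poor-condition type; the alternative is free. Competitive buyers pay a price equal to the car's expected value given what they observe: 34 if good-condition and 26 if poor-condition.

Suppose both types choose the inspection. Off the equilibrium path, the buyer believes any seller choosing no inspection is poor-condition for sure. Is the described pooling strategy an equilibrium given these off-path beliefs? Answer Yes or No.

On path, the buyer holds the prior and pays 3/4·34 + 1/4·26 = 32. Off path (no inspection), believing poor-condition, it pays 26.
good-condition: the inspection nets 32 − 4 = 28; no inspection nets 26. good-condition stays.
poor-condition: the inspection nets 32 − 11 = 21; no inspection nets 26. poor-condition would deviate.
A type deviates, so pooling fails.

No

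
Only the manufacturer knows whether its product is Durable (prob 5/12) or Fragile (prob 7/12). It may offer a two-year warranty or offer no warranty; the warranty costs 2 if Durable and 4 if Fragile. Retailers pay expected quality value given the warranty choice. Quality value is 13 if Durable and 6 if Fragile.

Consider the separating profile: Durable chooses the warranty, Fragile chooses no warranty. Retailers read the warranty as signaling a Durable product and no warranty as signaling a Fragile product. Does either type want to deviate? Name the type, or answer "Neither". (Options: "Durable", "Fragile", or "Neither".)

The warranty pays 13; no warranty pays 6.
Durable: assigned the warranty, nets 13 − 2 = 11; deviating to no warranty nets 6.
Fragile: assigned no warranty, nets 6; deviating to the warranty nets 13 − 4 = 9.
The Fragile type gains 3 by deviating.

Fragile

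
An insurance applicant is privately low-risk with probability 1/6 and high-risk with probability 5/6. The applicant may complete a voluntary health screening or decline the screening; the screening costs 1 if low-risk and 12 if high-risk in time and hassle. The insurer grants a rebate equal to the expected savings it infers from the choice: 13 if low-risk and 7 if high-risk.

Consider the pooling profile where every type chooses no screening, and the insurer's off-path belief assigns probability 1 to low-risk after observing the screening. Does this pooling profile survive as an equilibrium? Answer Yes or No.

No

On path, the insurer holds the prior and pays 1/6·13 + 5/6·7 = 8. Off path (the screening), believing low-risk, it pays 13.
low-risk: no screening nets 8; the screening nets 13 − 1 = 12. low-risk would deviate.
high-risk: no screening nets 8; the screening nets 13 − 12 = 1. high-risk stays.
A type deviates, so pooling fails.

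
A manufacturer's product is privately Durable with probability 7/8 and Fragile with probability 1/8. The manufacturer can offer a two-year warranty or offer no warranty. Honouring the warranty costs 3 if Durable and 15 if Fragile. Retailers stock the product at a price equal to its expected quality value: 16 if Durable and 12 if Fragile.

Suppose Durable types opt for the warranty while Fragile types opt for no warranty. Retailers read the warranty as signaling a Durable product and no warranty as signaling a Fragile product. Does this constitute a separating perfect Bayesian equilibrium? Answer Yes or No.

Yes

Under these beliefs, the warranty earns price 16 and no warranty earns price 12.
Durable: the warranty nets 16 − 3 = 13; no warranty nets 12. Durable prefers the warranty.
Fragile: the warranty nets 16 − 15 = 1; no warranty nets 12. Fragile prefers no warranty.
Neither type deviates, so the separating profile is an equilibrium.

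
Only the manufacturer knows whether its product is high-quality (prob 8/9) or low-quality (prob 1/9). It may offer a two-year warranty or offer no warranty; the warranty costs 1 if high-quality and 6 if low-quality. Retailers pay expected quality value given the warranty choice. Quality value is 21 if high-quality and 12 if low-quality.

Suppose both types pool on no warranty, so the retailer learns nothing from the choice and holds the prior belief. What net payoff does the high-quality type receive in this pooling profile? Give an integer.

Pooled price = 8/9·21 + 1/9·12 = 20.
high-quality pays no cost for no warranty, so net payoff = 20.

20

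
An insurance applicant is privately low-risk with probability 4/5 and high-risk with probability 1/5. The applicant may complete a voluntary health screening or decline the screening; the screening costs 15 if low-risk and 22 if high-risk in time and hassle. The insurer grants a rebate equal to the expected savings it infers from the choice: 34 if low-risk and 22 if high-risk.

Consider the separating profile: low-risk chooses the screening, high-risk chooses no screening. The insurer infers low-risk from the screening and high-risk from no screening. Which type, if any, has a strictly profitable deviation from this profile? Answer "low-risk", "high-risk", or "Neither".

low-risk

The screening pays 34; no screening pays 22.
low-risk: assigned the screening, nets 34 − 15 = 19; deviating to no screening nets 22.
high-risk: assigned no screening, nets 22; deviating to the screening nets 34 − 22 = 12.
The low-risk type gains 3 by deviating.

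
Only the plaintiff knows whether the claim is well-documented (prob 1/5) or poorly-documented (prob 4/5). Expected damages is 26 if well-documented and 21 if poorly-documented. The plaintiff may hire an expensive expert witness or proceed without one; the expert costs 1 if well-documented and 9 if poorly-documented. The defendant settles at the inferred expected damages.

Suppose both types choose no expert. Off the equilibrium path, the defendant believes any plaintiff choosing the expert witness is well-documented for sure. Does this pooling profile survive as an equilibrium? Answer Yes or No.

No

On path, the defendant holds the prior and pays 1/5·26 + 4/5·21 = 22. Off path (the expert witness), believing well-documented, it pays 26.
well-documented: no expert nets 22; the expert witness nets 26 − 1 = 25. well-documented would deviate.
poorly-documented: no expert nets 22; the expert witness nets 26 − 9 = 17. poorly-documented stays.
A type deviates, so pooling fails.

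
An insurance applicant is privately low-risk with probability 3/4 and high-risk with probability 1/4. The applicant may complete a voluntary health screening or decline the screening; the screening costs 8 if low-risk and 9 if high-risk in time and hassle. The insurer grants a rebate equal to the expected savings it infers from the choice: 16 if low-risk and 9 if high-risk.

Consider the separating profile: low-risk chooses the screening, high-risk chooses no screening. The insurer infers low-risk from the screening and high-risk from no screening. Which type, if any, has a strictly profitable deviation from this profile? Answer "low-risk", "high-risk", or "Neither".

low-risk

The screening pays 16; no screening pays 9.
low-risk: assigned the screening, nets 16 − 8 = 8; deviating to no screening nets 9.
high-risk: assigned no screening, nets 9; deviating to the screening nets 16 − 9 = 7.
The low-risk type gains 1 by deviating.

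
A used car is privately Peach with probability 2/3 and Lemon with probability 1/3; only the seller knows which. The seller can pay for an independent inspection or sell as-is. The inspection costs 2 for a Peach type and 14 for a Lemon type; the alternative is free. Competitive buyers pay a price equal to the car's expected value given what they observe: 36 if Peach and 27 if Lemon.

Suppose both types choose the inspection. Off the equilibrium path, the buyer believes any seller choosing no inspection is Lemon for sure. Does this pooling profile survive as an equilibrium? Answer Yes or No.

No

On path, the buyer holds the prior and pays 2/3·36 + 1/3·27 = 33. Off path (no inspection), believing Lemon, it pays 27.
Peach: the inspection nets 33 − 2 = 31; no inspection nets 27. Peach stays.
Lemon: the inspection nets 33 − 14 = 19; no inspection nets 27. Lemon would deviate.
A type deviates, so pooling fails.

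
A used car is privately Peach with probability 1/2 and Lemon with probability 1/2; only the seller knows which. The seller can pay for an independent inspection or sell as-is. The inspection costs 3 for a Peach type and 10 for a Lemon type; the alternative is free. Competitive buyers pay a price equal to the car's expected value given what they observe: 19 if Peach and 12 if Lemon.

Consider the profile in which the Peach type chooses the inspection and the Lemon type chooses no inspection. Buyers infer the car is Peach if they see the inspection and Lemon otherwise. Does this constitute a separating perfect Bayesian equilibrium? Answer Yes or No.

Under these beliefs, the inspection earns price 19 and no inspection earns price 12.
Peach: the inspection nets 19 − 3 = 16; no inspection nets 12. Peach prefers the inspection.
Lemon: the inspection nets 19 − 10 = 9; no inspection nets 12. Lemon prefers no inspection.
Neither type deviates, so the separating profile is an equilibrium.

Yes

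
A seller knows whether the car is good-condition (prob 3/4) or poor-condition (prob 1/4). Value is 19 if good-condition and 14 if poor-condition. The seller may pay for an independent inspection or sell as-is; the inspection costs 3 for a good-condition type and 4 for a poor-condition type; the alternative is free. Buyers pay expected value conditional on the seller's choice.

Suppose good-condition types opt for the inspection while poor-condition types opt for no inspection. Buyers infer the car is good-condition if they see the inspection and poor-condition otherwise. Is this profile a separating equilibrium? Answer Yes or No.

Under these beliefs, the inspection earns price 19 and no inspection earns price 14.
good-condition: the inspection nets 19 − 3 = 16; no inspection nets 14. good-condition prefers the inspection.
poor-condition: the inspection nets 19 − 4 = 15; no inspection nets 14. poor-condition would deviate to the inspection.
poor-condition has a profitable deviation, so the profile is not an equilibrium.

No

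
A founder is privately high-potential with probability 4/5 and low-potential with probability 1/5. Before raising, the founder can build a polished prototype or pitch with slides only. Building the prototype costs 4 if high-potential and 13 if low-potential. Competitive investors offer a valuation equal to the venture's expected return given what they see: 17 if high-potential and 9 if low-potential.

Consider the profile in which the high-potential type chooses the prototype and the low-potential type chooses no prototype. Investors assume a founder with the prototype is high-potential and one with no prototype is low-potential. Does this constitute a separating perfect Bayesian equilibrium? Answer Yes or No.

Under these beliefs, the prototype earns valuation 17 and no prototype earns valuation 9.
high-potential: the prototype nets 17 − 4 = 13; no prototype nets 9. high-potential prefers the prototype.
low-potential: the prototype nets 17 − 13 = 4; no prototype nets 9. low-potential prefers no prototype.
Neither type deviates, so the separating profile is an equilibrium.

Yes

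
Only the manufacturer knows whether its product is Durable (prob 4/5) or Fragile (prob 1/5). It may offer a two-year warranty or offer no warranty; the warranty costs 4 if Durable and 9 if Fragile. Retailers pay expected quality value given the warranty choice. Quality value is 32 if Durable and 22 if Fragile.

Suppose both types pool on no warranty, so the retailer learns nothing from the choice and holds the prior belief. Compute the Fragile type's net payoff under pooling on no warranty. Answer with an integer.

30

Pooled price = 4/5·32 + 1/5·22 = 30.
Fragile pays no cost for no warranty, so net payoff = 30.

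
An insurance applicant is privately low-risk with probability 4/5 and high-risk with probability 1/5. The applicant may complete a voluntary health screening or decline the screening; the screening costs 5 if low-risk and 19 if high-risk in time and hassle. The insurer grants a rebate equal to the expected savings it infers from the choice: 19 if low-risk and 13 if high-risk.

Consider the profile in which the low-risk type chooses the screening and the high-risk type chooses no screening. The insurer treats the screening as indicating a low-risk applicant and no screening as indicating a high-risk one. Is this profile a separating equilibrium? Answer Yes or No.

Under these beliefs, the screening earns rebate 19 and no screening earns rebate 13.
low-risk: the screening nets 19 − 5 = 14; no screening nets 13. low-risk prefers the screening.
high-risk: the screening nets 19 − 19 = 0; no screening nets 13. high-risk prefers no screening.
Neither type deviates, so the separating profile is an equilibrium.

Yes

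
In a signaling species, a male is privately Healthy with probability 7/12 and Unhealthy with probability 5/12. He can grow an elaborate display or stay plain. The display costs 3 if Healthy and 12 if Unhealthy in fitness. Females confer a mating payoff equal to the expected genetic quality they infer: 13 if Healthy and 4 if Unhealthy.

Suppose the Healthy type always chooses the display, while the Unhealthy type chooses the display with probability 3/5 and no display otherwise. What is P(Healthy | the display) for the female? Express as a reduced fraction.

7/10

P(the display) = (7/12)·1 + (5/12)·(3/5) = 5/6.
By Bayes' rule, P(Healthy | the display) = (7/12) / (5/6) = 7/10.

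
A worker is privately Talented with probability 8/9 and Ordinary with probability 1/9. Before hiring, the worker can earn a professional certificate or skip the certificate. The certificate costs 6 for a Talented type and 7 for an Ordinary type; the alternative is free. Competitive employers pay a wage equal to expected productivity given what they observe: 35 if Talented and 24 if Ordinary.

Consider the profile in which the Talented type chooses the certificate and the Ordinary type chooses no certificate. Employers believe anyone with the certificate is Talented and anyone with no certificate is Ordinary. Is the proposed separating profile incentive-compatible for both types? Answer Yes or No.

No

Under these beliefs, the certificate earns wage 35 and no certificate earns wage 24.
Talented: the certificate nets 35 − 6 = 29; no certificate nets 24. Talented prefers the certificate.
Ordinary: the certificate nets 35 − 7 = 28; no certificate nets 24. Ordinary would deviate to the certificate.
Ordinary has a profitable deviation, so the profile is not an equilibrium.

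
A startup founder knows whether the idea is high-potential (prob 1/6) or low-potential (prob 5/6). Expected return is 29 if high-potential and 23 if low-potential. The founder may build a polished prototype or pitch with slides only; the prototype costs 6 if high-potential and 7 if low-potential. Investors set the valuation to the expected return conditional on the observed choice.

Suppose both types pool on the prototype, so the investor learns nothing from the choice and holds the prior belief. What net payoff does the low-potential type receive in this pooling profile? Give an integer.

Pooled valuation = 1/6·29 + 5/6·23 = 24.
low-potential pays cost 7 for the prototype, so net payoff = 24 − 7 = 17.

17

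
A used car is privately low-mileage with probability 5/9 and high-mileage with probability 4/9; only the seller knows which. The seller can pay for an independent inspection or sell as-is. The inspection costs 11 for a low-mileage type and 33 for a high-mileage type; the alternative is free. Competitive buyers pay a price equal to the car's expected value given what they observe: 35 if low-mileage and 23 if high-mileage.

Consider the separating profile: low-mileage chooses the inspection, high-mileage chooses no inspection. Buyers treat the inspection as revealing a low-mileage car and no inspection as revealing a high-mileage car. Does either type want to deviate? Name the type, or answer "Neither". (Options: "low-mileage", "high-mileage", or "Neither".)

The inspection pays 35; no inspection pays 23.
low-mileage: assigned the inspection, nets 35 − 11 = 24; deviating to no inspection nets 23.
high-mileage: assigned no inspection, nets 23; deviating to the inspection nets 35 − 33 = 2.
Both types strictly prefer their assigned action; no profitable deviation.

Neither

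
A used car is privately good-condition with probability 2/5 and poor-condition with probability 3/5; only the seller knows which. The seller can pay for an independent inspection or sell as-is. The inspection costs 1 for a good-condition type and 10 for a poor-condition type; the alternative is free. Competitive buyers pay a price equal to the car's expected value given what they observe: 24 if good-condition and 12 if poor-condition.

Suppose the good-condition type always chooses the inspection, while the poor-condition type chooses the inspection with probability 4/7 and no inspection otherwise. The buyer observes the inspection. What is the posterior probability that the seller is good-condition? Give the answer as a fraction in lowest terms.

P(the inspection) = (2/5)·1 + (3/5)·(4/7) = 26/35.
By Bayes' rule, P(good-condition | the inspection) = (2/5) / (26/35) = 7/13.

7/13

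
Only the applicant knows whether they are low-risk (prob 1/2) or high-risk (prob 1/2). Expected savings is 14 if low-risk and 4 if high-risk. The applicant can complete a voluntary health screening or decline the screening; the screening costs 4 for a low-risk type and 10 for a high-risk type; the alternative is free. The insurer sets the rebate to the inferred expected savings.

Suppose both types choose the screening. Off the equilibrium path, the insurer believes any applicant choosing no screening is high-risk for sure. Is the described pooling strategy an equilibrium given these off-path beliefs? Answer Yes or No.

On path, the insurer holds the prior and pays 1/2·14 + 1/2·4 = 9. Off path (no screening), believing high-risk, it pays 4.
low-risk: the screening nets 9 − 4 = 5; no screening nets 4. low-risk stays.
high-risk: the screening nets 9 − 10 = -1; no screening nets 4. high-risk would deviate.
A type deviates, so pooling fails.

No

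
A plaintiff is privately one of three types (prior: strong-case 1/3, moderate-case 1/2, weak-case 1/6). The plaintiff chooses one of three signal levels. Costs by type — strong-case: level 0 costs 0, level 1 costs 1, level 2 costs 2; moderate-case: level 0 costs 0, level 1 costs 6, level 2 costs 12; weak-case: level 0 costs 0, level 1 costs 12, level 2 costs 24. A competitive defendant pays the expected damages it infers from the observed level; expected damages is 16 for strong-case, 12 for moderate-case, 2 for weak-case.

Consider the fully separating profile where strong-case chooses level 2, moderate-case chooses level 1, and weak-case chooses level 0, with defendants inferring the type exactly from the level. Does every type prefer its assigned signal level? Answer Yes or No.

Separating settlements: level 2 → 16, level 1 → 12, level 0 → 2.
strong-case (assigned level 2): level 0: 2 − 0 = 2; level 1: 12 − 1 = 11; level 2: 16 − 2 = 14. strong-case stays.
moderate-case (assigned level 1): level 0: 2 − 0 = 2; level 1: 12 − 6 = 6; level 2: 16 − 12 = 4. moderate-case stays.
weak-case (assigned level 0): level 0: 2 − 0 = 2; level 1: 12 − 12 = 0; level 2: 16 − 24 = -8. weak-case stays.
Every type prefers its assigned level; separation holds.

Yes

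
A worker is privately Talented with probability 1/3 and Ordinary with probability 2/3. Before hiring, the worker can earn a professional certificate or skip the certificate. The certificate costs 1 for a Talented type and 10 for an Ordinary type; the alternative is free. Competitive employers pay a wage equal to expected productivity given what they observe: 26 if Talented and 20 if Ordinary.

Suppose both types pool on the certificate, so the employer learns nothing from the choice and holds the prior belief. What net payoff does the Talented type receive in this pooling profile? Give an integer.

Pooled wage = 1/3·26 + 2/3·20 = 22.
Talented pays cost 1 for the certificate, so net payoff = 22 − 1 = 21.

21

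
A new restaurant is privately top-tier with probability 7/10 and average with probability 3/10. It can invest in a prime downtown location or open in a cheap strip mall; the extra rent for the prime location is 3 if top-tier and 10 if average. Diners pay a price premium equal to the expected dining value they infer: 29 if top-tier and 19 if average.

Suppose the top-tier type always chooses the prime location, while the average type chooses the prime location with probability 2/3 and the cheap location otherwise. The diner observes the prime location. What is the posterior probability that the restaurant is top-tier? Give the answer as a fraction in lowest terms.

7/9

P(the prime location) = (7/10)·1 + (3/10)·(2/3) = 9/10.
By Bayes' rule, P(top-tier | the prime location) = (7/10) / (9/10) = 7/9.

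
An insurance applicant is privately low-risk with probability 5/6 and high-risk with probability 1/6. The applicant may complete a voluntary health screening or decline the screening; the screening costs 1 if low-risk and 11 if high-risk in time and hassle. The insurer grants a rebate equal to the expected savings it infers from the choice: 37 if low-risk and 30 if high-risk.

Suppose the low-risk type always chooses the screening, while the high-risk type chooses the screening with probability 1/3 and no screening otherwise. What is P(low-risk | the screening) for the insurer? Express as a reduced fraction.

P(the screening) = (5/6)·1 + (1/6)·(1/3) = 8/9.
By Bayes' rule, P(low-risk | the screening) = (5/6) / (8/9) = 15/16.

15/16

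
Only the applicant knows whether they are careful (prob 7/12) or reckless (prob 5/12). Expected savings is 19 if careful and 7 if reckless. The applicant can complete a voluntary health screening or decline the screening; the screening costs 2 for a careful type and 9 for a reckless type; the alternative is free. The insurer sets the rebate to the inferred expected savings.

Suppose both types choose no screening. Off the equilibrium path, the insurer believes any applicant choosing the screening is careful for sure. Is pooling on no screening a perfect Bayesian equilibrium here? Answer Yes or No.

On path, the insurer holds the prior and pays 7/12·19 + 5/12·7 = 14. Off path (the screening), believing careful, it pays 19.
careful: no screening nets 14; the screening nets 19 − 2 = 17. careful would deviate.
reckless: no screening nets 14; the screening nets 19 − 9 = 10. reckless stays.
A type deviates, so pooling fails.

No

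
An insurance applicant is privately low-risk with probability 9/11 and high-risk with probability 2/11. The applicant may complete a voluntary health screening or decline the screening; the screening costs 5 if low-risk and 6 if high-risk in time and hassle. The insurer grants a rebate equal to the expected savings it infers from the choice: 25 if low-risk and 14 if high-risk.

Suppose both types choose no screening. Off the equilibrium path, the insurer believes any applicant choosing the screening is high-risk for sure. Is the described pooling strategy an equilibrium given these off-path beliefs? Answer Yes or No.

Yes

On path, the insurer holds the prior and pays 9/11·25 + 2/11·14 = 23. Off path (the screening), believing high-risk, it pays 14.
low-risk: no screening nets 23; the screening nets 14 − 5 = 9. low-risk stays.
high-risk: no screening nets 23; the screening nets 14 − 6 = 8. high-risk stays.
No type deviates, so pooling is sustained.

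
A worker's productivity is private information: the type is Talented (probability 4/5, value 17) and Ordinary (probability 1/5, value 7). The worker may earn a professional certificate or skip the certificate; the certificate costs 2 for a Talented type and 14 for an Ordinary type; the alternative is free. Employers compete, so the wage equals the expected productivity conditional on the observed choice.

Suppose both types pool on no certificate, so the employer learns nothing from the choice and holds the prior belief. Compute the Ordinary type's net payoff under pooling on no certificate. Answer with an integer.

Pooled wage = 4/5·17 + 1/5·7 = 15.
Ordinary pays no cost for no certificate, so net payoff = 15.

15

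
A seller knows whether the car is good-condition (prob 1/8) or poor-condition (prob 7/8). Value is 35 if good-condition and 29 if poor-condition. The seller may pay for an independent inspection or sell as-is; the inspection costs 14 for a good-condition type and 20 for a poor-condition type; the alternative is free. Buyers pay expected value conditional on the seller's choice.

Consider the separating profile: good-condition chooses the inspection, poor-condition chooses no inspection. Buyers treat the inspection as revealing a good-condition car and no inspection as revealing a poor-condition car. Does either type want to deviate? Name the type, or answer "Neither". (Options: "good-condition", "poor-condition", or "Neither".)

The inspection pays 35; no inspection pays 29.
good-condition: assigned the inspection, nets 35 − 14 = 21; deviating to no inspection nets 29.
poor-condition: assigned no inspection, nets 29; deviating to the inspection nets 35 − 20 = 15.
The good-condition type gains 8 by deviating.

good-condition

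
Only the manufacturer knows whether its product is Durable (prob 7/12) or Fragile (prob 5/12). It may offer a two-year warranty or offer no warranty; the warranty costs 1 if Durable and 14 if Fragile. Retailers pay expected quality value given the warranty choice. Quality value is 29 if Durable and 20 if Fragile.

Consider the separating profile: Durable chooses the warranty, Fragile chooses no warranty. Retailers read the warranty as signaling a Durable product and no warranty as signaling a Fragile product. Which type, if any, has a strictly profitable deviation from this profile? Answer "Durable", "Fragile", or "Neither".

The warranty pays 29; no warranty pays 20.
Durable: assigned the warranty, nets 29 − 1 = 28; deviating to no warranty nets 20.
Fragile: assigned no warranty, nets 20; deviating to the warranty nets 29 − 14 = 15.
Both types strictly prefer their assigned action; no profitable deviation.

Neither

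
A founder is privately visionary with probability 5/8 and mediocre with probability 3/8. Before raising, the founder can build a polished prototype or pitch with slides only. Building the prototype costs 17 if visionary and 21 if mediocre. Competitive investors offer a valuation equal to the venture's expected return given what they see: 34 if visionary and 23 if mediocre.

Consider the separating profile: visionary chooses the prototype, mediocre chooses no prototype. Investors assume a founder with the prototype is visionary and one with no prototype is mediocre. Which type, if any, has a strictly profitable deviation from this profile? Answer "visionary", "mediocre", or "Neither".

The prototype pays 34; no prototype pays 23.
visionary: assigned the prototype, nets 34 − 17 = 17; deviating to no prototype nets 23.
mediocre: assigned no prototype, nets 23; deviating to the prototype nets 34 − 21 = 13.
The visionary type gains 6 by deviating.

visionary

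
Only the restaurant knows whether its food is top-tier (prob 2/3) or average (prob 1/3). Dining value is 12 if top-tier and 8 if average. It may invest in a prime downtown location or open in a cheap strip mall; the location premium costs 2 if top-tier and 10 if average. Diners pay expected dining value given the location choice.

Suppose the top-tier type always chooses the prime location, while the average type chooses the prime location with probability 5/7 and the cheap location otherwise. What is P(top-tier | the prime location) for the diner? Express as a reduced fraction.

14/19

P(the prime location) = (2/3)·1 + (1/3)·(5/7) = 19/21.
By Bayes' rule, P(top-tier | the prime location) = (2/3) / (19/21) = 14/19.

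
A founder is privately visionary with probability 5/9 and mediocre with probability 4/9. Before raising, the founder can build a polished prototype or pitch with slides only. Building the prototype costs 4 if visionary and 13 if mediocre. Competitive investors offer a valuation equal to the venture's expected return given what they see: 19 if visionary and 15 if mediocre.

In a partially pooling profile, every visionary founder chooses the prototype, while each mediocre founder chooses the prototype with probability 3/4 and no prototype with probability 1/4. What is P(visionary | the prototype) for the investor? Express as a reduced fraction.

5/8

P(the prototype) = (5/9)·1 + (4/9)·(3/4) = 8/9.
By Bayes' rule, P(visionary | the prototype) = (5/9) / (8/9) = 5/8.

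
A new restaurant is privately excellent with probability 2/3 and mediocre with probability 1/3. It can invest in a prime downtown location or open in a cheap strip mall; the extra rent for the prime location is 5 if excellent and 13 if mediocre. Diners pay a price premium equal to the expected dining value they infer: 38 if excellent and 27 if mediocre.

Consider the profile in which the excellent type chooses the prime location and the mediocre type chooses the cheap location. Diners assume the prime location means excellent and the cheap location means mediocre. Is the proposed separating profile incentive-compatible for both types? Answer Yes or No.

Under these beliefs, the prime location earns price premium 38 and the cheap location earns price premium 27.
excellent: the prime location nets 38 − 5 = 33; the cheap location nets 27. excellent prefers the prime location.
mediocre: the prime location nets 38 − 13 = 25; the cheap location nets 27. mediocre prefers the cheap location.
Neither type deviates, so the separating profile is an equilibrium.

Yes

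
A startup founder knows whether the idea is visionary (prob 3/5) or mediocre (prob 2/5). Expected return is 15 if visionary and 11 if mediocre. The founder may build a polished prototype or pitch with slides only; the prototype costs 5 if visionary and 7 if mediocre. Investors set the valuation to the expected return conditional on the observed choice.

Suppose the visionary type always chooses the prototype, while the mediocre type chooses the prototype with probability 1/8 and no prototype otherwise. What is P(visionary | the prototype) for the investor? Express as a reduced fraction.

P(the prototype) = (3/5)·1 + (2/5)·(1/8) = 13/20.
By Bayes' rule, P(visionary | the prototype) = (3/5) / (13/20) = 12/13.

12/13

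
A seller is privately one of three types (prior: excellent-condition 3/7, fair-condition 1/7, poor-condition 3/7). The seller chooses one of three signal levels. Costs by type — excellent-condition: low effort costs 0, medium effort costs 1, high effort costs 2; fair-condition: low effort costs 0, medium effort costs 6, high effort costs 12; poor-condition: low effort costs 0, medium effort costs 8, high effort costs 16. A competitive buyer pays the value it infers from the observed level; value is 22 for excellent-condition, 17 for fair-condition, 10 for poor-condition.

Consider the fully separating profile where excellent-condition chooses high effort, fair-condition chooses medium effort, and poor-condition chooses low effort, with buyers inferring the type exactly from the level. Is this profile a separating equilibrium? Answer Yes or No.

Separating prices: high effort → 22, medium effort → 17, low effort → 10.
excellent-condition (assigned high effort): low effort: 10 − 0 = 10; medium effort: 17 − 1 = 16; high effort: 22 − 2 = 20. excellent-condition stays.
fair-condition (assigned medium effort): low effort: 10 − 0 = 10; medium effort: 17 − 6 = 11; high effort: 22 − 12 = 10. fair-condition stays.
poor-condition (assigned low effort): low effort: 10 − 0 = 10; medium effort: 17 − 8 = 9; high effort: 22 − 16 = 6. poor-condition stays.
Every type prefers its assigned level; separation holds.

Yes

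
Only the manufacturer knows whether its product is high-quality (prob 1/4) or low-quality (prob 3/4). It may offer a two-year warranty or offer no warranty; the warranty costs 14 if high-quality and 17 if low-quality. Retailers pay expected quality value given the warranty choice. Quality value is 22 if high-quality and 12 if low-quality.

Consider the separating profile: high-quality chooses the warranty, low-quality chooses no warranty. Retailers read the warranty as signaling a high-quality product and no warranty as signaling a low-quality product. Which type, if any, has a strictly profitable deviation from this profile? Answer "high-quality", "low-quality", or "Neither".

high-quality

The warranty pays 22; no warranty pays 12.
high-quality: assigned the warranty, nets 22 − 14 = 8; deviating to no warranty nets 12.
low-quality: assigned no warranty, nets 12; deviating to the warranty nets 22 − 17 = 5.
The high-quality type gains 4 by deviating.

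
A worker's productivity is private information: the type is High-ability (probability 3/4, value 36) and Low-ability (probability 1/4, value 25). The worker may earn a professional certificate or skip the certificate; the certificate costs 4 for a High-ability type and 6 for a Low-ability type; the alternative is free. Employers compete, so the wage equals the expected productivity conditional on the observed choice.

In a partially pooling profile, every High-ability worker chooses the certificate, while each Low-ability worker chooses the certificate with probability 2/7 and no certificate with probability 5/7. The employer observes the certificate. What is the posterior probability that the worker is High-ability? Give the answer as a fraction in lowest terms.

P(the certificate) = (3/4)·1 + (1/4)·(2/7) = 23/28.
By Bayes' rule, P(High-ability | the certificate) = (3/4) / (23/28) = 21/23.

21/23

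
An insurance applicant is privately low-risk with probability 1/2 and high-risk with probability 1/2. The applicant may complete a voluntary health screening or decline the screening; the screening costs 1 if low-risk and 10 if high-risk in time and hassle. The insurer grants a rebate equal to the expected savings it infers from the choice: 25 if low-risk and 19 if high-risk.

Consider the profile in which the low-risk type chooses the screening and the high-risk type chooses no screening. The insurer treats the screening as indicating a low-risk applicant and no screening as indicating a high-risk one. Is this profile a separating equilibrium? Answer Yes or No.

Yes

Under these beliefs, the screening earns rebate 25 and no screening earns rebate 19.
low-risk: the screening nets 25 − 1 = 24; no screening nets 19. low-risk prefers the screening.
high-risk: the screening nets 25 − 10 = 15; no screening nets 19. high-risk prefers no screening.
Neither type deviates, so the separating profile is an equilibrium.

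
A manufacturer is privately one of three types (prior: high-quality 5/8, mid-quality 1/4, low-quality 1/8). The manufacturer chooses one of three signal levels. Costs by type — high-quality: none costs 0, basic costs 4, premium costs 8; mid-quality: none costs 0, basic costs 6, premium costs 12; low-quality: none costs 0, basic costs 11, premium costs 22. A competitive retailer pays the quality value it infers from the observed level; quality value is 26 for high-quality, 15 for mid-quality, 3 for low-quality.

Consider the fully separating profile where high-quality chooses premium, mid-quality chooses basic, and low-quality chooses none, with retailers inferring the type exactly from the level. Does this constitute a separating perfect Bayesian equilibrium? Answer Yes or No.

Separating prices: premium → 26, basic → 15, none → 3.
high-quality (assigned premium): none: 3 − 0 = 3; basic: 15 − 4 = 11; premium: 26 − 8 = 18. high-quality stays.
mid-quality (assigned basic): none: 3 − 0 = 3; basic: 15 − 6 = 9; premium: 26 − 12 = 14. mid-quality prefers premium.
low-quality (assigned none): none: 3 − 0 = 3; basic: 15 − 11 = 4; premium: 26 − 22 = 4. low-quality prefers basic.
At least one type deviates; the separating profile fails.

No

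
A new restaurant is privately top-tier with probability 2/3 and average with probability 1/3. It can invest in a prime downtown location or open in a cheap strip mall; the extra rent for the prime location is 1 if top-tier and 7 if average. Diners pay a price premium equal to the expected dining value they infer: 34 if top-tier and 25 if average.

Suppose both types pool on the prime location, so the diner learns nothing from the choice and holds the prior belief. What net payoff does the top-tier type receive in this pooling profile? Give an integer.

30

Pooled price premium = 2/3·34 + 1/3·25 = 31.
top-tier pays cost 1 for the prime location, so net payoff = 31 − 1 = 30.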